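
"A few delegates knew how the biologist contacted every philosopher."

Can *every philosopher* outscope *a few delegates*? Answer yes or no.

No

Structurally, *every philosopher* is inside the embedded question *how the biologist contacted every philosopher*.
Embedded wh-clauses are opaque for QR, so the quantifier stays inside the question.
Hence only narrow scope for *every philosopher* (under *a few delegates*) survives.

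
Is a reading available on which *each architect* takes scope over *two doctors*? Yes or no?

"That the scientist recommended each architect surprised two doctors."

No

The target quantifier *each architect* is part of the sentential subject *that the scientist recommended each architect*.
Clausal subjects are scope islands; QR from inside the subject into the matrix is barred.
So *each architect* cannot raise to a position above *two doctors*.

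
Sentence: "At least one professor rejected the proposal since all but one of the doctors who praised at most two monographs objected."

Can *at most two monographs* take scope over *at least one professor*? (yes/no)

No

The target quantifier *at most two monographs* is part of the relative clause *who praised at most two monographs*, which is itself inside the adjunct *since all but one of the doctors who praised at most two monographs objected*.
Two island boundaries intervene — the relative clause and the adjunct. Either alone would block QR.
So *at most two monographs* cannot raise to a position above *at least one professor*.
(Only the surface reading survives: one fixed professor with respect to all the relevant monographs.)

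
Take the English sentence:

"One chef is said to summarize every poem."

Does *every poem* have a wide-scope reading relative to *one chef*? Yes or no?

Infinitival complements of raising predicates do not block QR; *every poem* and *one chef* are effectively clausemates.
With no island boundary between them, the object can take inverse scope over the subject via ordinary QR within the clause.

Yes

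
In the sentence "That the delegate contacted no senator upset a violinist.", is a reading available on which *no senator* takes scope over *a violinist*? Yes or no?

No

Structurally, *no senator* is inside the sentential subject *that the delegate contacted no senator*.
Clausal subjects are scope islands; QR from inside the subject into the matrix is barred.
*no senator* is confined to the island and cannot take scope over *a violinist*.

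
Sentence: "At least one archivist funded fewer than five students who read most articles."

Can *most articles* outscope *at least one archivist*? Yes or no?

No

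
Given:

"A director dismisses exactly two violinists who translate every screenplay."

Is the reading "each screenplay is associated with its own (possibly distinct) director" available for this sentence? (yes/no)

No

The paraphrase describes the scope ordering *every screenplay* > *a director*.
The target quantifier *every screenplay* is part of the relative clause *who translate every screenplay* modifying *exactly two violinists*.
QR out of a relative clause is ruled out by the relative-clause island constraint.
So the wide-scope reading for *every screenplay* is blocked.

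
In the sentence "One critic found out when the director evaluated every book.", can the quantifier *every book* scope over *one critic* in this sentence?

No

*every book* occurs within the embedded question *when the director evaluated every book*.
Embedded questions are wh-islands: a quantifier inside an indirect question cannot QR into the matrix clause.
So the wide-scope reading for *every book* is blocked.
(Only the surface reading survives: one fixed critic with respect to all the relevant books.)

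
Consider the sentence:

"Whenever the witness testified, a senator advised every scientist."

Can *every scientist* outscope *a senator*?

Neither queried DP is inside the adjunct, so the adjunct-island constraint does not apply.
Since no island is crossed, the inverse ordering is licensed alongside surface scope.

Yes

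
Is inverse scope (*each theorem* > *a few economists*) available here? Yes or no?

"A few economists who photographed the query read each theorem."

Yes

*each theorem* is a matrix argument; only *a few economists* is modified by the relative clause *who photographed the query*, so the RC island is irrelevant to the target quantifier.
With no island boundary between them, the object can take inverse scope over the subject via ordinary QR within the clause.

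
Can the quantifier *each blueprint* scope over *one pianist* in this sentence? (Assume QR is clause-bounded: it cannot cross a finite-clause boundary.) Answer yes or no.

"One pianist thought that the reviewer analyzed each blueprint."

No

The target quantifier *each blueprint* is part of the finite complement clause *that the reviewer analyzed each blueprint*.
Given the clause-boundedness assumption, QR cannot cross the finite CP into the matrix.
*each blueprint* > *one pianist* would require crossing that boundary, which is illicit.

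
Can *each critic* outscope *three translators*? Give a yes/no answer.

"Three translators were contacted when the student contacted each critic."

No

*each critic* is embedded in the adjunct clause *when the student contacted each critic*.
Adjuncts are opaque for quantifier raising; a quantifier in an adjunct stays inside it.
*each critic* is confined to the island and cannot take scope over *three translators*.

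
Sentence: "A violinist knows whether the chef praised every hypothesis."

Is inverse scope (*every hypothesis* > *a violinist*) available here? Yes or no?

*every hypothesis* occurs within the embedded question *whether the chef praised every hypothesis*.
Embedded questions are wh-islands: a quantifier inside an indirect question cannot QR into the matrix clause.
So the wide-scope reading for *every hypothesis* is blocked.

No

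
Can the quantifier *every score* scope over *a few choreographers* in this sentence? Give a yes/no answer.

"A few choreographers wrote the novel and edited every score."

No

The DP *every score* is contained in one conjunct of the coordinate structure (*edited every score*).
The Coordinate Structure Constraint blocks movement (including QR) out of a single conjunct.
The inverse ordering *every score* > *a few choreographers* is therefore underivable.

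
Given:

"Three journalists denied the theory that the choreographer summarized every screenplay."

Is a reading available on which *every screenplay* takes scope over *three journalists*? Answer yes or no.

*every screenplay* sits inside the complex NP *the theory that the choreographer summarized every screenplay*.
Noun-complement clauses are scope islands (the Complex NP Constraint): a quantifier inside one cannot scope into the matrix.
*every screenplay* is confined to the island and cannot take scope over *three journalists*.

No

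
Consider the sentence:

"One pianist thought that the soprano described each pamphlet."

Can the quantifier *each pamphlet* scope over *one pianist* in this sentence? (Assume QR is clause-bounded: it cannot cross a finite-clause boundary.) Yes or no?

No

*each pamphlet* is embedded in the finite complement clause *that the soprano described each pamphlet*.
Finite CP is the ceiling for QR here, by assumption.
The inverse ordering *each pamphlet* > *one pianist* is therefore underivable.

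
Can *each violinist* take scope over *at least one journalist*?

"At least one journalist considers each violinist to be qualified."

Yes

This is an ECM construction: *each violinist* is the infinitival subject, Case-marked by the matrix verb, and the infinitive is transparent for QR.
Nothing blocks QR of the lower DP to a position above the higher one, so inverse scope is available.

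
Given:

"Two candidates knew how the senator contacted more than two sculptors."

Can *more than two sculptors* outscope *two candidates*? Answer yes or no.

*more than two sculptors* is embedded in the embedded question *how the senator contacted more than two sculptors*.
An indirect question is a wh-island; the filled [Spec,CP] blocks QR across the CP edge.
Hence only narrow scope for *more than two sculptors* (under *two candidates*) survives.

No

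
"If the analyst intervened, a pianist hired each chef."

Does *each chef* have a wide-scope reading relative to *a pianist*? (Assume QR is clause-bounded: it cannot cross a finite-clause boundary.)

Yes

*each chef* is a matrix argument; the adjunct is an island but the target quantifier is outside it.
Clause-internal QR can adjoin the lower DP above the subject, yielding the inverse reading.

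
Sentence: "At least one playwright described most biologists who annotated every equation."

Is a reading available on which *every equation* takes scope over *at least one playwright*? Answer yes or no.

*every equation* sits inside the relative clause *who annotated every equation* modifying *most biologists*.
A relative clause is a scope island — quantifier raising cannot cross its boundary.
So *every equation* cannot raise to a position above *at least one playwright*.

No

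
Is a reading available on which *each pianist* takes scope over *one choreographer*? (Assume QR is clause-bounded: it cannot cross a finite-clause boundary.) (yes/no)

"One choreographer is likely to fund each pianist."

The matrix predicate is a raising verb, whose infinitival complement is not a scope island — *each pianist* can QR into the matrix clause.
Since no island is crossed, the inverse ordering is licensed alongside surface scope.

Yes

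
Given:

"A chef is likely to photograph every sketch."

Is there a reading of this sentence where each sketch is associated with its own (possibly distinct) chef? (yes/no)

Yes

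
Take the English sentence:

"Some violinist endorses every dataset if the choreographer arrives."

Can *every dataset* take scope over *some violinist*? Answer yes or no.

Yes

The adjunct island is irrelevant here — *every dataset* and *some violinist* are both in the matrix clause.
Nothing blocks QR of the lower DP to a position above the higher one, so inverse scope is available.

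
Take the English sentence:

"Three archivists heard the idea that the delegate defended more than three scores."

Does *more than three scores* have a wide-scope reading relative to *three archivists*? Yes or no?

No

*more than three scores* is embedded in the complex NP *the idea that the delegate defended more than three scores*.
The complex NP is opaque for QR — the quantifier is frozen inside the noun's complement.
The inverse ordering *more than three scores* > *three archivists* is therefore underivable.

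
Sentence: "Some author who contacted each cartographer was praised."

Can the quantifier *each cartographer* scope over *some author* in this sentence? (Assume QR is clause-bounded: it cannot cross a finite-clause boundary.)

No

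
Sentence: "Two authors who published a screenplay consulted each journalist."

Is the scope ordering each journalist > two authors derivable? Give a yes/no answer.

Yes

The relative clause *who published a screenplay* modifies *two authors*, but *each journalist* is not inside that relative clause — it is an argument of the matrix verb.
QR within a single clause is free, so the lower quantifier may take scope over the higher one.
So *each journalist* > *two authors* is among the available readings.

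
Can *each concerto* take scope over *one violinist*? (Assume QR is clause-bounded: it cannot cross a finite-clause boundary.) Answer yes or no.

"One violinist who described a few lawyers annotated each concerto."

Yes

The relative clause *who described a few lawyers* modifies *one violinist*, but *each concerto* is not inside that relative clause — it is an argument of the matrix verb.
Since no island is crossed, the inverse ordering is licensed alongside surface scope.
The sentence is scopally ambiguous between *one violinist* > *each concerto* and *each concerto* > *one violinist*.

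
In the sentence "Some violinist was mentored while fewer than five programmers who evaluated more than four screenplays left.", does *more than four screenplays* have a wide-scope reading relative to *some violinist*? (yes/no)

*more than four screenplays* sits inside the relative clause *who evaluated more than four screenplays*, which is itself inside the adjunct *while fewer than five programmers who evaluated more than four screenplays left*.
The quantifier would have to escape first the RC and then the adjunct — two independent island violations.
*more than four screenplays* is confined to the island and cannot take scope over *some violinist*.

No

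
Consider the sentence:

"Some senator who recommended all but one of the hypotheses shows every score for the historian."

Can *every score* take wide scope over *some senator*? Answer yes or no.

Yes

The RC *who recommended all but one of the hypotheses* is an island, but *every score* is not inside it — it is the matrix object, a clausemate of *some senator*.
Ordinary QR to a clause-peripheral position gives the wide-scope LF for the lower DP.
Both orderings are possible: *some senator* > *every score* and *every score* > *some senator*.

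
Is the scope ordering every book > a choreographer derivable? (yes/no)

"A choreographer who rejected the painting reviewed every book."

The RC *who rejected the painting* is an island, but *every book* is not inside it — it is the matrix object, a clausemate of *a choreographer*.
Ordinary QR to a clause-peripheral position gives the wide-scope LF for the lower DP.

Yes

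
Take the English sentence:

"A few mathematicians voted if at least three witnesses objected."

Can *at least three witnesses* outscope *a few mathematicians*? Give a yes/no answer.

No

The target quantifier *at least three witnesses* is part of the adjunct clause *if at least three witnesses objected*.
Adjunct clauses are scope islands: a quantifier inside an adjunct cannot raise into the matrix clause.
So *at least three witnesses* cannot raise high enough to outscope *a few mathematicians*; only the surface ordering *a few mathematicians* > *at least three witnesses* is available.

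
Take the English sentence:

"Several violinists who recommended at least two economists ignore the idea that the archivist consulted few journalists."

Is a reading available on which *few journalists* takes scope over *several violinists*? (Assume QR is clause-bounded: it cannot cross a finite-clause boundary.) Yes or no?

No

The DP *few journalists* is contained in the complex NP *the idea that the archivist consulted few journalists*.
Since the clause is the complement of a nominal head, the CNPC blocks scope extraction.
There is no licit LF on which *few journalists* c-commands *several violinists*.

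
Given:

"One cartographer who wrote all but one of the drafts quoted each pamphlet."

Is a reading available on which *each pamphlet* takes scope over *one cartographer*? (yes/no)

Yes

The relative clause *who wrote all but one of the drafts* modifies *one cartographer*, but *each pamphlet* is not inside that relative clause — it is an argument of the matrix verb.
No island intervenes, so both surface and inverse scope are derivable.
The sentence is scopally ambiguous between *one cartographer* > *each pamphlet* and *each pamphlet* > *one cartographer*.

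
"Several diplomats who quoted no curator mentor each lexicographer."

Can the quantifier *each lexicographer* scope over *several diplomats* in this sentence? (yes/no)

*each lexicographer* sits in the matrix clause, not in the relative clause on *several diplomats*.
With no island boundary between them, the object can take inverse scope over the subject via ordinary QR within the clause.
Both orderings are possible: *several diplomats* > *each lexicographer* and *each lexicographer* > *several diplomats*.

Yes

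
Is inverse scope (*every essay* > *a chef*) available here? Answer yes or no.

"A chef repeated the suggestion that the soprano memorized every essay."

No

*every essay* is embedded in the complex NP *the suggestion that the soprano memorized every essay*.
The complex NP is opaque for QR — the quantifier is frozen inside the noun's complement.
Hence only narrow scope for *every essay* (under *a chef*) survives.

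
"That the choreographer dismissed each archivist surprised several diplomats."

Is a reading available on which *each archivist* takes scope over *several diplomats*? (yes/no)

No

*each archivist* sits inside the sentential subject *that the choreographer dismissed each archivist*.
Sentential subjects are islands: a quantifier inside the subject clause cannot raise over the matrix predicate.
So the wide-scope reading for *each archivist* is blocked.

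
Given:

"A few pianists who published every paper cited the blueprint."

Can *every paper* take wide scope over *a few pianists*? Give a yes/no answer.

No

The DP *every paper* is contained in the relative clause *who published every paper*.
Relative clauses block scope extraction: QR cannot target a position outside the modified NP.
So the wide-scope reading for *every paper* is blocked.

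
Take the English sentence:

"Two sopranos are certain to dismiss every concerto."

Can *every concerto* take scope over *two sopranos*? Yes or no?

Yes

Infinitival complements of raising predicates do not block QR; *every concerto* and *two sopranos* are effectively clausemates.
QR within a single clause is free, so the lower quantifier may take scope over the higher one.
The sentence is scopally ambiguous between *two sopranos* > *every concerto* and *every concerto* > *two sopranos*.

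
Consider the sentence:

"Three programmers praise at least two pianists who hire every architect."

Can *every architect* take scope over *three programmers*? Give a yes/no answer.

No

Structurally, *every architect* is inside the relative clause *who hire every architect* modifying *at least two pianists*.
QR out of a relative clause is ruled out by the relative-clause island constraint.
Hence only narrow scope for *every architect* (under *three programmers*) survives.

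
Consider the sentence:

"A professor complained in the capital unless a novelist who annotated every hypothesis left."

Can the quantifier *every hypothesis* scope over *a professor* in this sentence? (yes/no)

*every hypothesis* sits inside the relative clause *who annotated every hypothesis*, which is itself inside the adjunct *unless a novelist who annotated every hypothesis left*.
Nested islands: the RC island is itself inside an adjunct island, so wide scope is doubly excluded.
So *every hypothesis* cannot raise to a position above *a professor*.

No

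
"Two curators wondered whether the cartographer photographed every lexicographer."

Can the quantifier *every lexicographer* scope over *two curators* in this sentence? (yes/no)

No

*every lexicographer* occurs within the embedded question *whether the cartographer photographed every lexicographer*.
QR across an interrogative CP boundary is ruled out as a wh-island violation.
So the wide-scope reading for *every lexicographer* is blocked.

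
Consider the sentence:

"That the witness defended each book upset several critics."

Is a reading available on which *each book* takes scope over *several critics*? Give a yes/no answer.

No

*each book* sits inside the sentential subject *that the witness defended each book*.
Sentential subjects are islands: a quantifier inside the subject clause cannot raise over the matrix predicate.
*each book* > *several critics* would require crossing that boundary, which is illicit.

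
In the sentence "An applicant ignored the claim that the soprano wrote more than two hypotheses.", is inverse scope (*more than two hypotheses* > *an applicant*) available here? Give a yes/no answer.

No

*more than two hypotheses* occurs within the complex NP *the claim that the soprano wrote more than two hypotheses*.
The Complex NP Constraint bars QR out of the complement clause of a noun.
Hence only narrow scope for *more than two hypotheses* (under *an applicant*) survives.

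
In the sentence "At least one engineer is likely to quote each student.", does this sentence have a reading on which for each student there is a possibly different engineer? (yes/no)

Yes

The described interpretation is the *each student* > *at least one engineer* scoping.
The matrix predicate is a raising verb, whose infinitival complement is not a scope island — *each student* can QR into the matrix clause.
Ordinary QR to a clause-peripheral position gives the wide-scope LF for the lower DP.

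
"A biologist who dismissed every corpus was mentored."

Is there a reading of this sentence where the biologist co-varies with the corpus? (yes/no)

No

The described interpretation is the *every corpus* > *a biologist* scoping.
*every corpus* is embedded in the relative clause *who dismissed every corpus*.
Quantifiers inside a relative clause are trapped there; the RC boundary blocks QR.
There is no licit LF on which *every corpus* c-commands *a biologist*.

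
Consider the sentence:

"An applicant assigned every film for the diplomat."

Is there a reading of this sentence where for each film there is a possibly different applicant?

That reading corresponds to *every film* > *an applicant*.
*an applicant* and *every film* are co-arguments of the matrix verb, with nothing but a clause-internal boundary between them.
No island intervenes, so both surface and inverse scope are derivable.

Yes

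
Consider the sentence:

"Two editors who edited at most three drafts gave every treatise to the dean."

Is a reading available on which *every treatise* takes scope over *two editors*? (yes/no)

Yes

The relative clause *who edited at most three drafts* modifies *two editors*, but *every treatise* is not inside that relative clause — it is an argument of the matrix verb.
Nothing blocks QR of the lower DP to a position above the higher one, so inverse scope is available.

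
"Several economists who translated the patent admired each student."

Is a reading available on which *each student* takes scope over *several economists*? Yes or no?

*each student* is a matrix argument; only *several economists* is modified by the relative clause *who translated the patent*, so the RC island is irrelevant to the target quantifier.
No island intervenes, so both surface and inverse scope are derivable.

Yes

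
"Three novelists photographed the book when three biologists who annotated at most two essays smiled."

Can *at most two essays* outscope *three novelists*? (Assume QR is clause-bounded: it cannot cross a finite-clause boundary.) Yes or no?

The target quantifier *at most two essays* is part of the relative clause *who annotated at most two essays*, which is itself inside the adjunct *when three biologists who annotated at most two essays smiled*.
Both the relative clause and the enclosing adjunct are scope islands; QR cannot cross either.
*at most two essays* > *three novelists* would require crossing that boundary, which is illicit.

No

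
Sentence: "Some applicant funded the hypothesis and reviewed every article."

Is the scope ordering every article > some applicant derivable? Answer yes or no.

No

Structurally, *every article* is inside one conjunct of the coordinate structure (*reviewed every article*).
The Coordinate Structure Constraint blocks movement (including QR) out of a single conjunct.
Hence only narrow scope for *every article* (under *some applicant*) survives.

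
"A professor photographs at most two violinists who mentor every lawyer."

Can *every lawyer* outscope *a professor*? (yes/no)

*every lawyer* is embedded in the relative clause *who mentor every lawyer* modifying *at most two violinists*.
Quantifiers inside a relative clause are trapped there; the RC boundary blocks QR.
Hence only narrow scope for *every lawyer* (under *a professor*) survives.

No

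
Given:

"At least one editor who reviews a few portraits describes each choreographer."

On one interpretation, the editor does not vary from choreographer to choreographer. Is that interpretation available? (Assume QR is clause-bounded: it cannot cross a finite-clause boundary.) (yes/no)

Yes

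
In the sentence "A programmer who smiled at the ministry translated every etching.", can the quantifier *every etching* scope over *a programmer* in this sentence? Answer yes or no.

Yes

The relative clause *who smiled at the ministry* modifies *a programmer*, but *every etching* is not inside that relative clause — it is an argument of the matrix verb.
With no island boundary between them, the object can take inverse scope over the subject via ordinary QR within the clause.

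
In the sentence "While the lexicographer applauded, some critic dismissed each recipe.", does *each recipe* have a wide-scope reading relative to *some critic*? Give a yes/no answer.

Yes

The adjunct clause does not contain *each recipe*, which is the matrix object.
Nothing blocks QR of the lower DP to a position above the higher one, so inverse scope is available.
So *each recipe* > *some critic* is among the available readings.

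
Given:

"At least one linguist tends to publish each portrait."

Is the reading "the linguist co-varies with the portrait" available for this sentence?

The described interpretation is the *each portrait* > *at least one linguist* scoping.
Infinitival complements of raising predicates do not block QR; *each portrait* and *at least one linguist* are effectively clausemates.
With no island boundary between them, the object can take inverse scope over the subject via ordinary QR within the clause.

Yes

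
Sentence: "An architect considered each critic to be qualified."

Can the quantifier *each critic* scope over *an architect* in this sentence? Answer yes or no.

Yes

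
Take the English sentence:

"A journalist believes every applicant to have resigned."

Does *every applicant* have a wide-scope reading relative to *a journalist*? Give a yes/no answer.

Yes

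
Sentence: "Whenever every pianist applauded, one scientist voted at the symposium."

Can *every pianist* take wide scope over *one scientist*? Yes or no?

*every pianist* sits inside the adjunct clause *whenever every pianist applauded*.
The adjunct-island constraint bars QR out of an adverbial clause.
The ordering *every pianist* > *one scientist* is therefore underivable.

No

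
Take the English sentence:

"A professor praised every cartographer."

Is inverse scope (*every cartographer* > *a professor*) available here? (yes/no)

*every cartographer* and *a professor* are in the same minimal clause.
Nothing blocks QR of the lower DP to a position above the higher one, so inverse scope is available.

Yes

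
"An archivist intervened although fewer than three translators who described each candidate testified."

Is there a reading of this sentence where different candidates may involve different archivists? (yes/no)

The described interpretation is the *each candidate* > *an archivist* scoping.
The DP *each candidate* is contained in the relative clause *who described each candidate*, which is itself inside the adjunct *although fewer than three translators who described each candidate testified*.
Even if one barrier were somehow void, the other would still block QR.
The inverse ordering *each candidate* > *an archivist* is therefore underivable.

No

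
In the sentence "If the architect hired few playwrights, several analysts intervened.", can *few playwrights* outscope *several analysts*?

No

*few playwrights* is embedded in the adjunct clause *if the architect hired few playwrights*.
Adjuncts are opaque for quantifier raising; a quantifier in an adjunct stays inside it.
There is no licit LF on which *few playwrights* c-commands *several analysts*.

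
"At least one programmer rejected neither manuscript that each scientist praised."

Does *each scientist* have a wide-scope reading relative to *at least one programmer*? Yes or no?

*each scientist* occurs within the relative clause *that each scientist praised* modifying *neither manuscript*.
Relative clauses block scope extraction: QR cannot target a position outside the modified NP.
So *each scientist* cannot raise high enough to outscope *at least one programmer*; only the surface ordering *at least one programmer* > *each scientist* is available.

No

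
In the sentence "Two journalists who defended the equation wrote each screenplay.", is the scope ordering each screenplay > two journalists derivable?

Yes

*each screenplay* is a matrix argument; only *two journalists* is modified by the relative clause *who defended the equation*, so the RC island is irrelevant to the target quantifier.
Nothing blocks QR of the lower DP to a position above the higher one, so inverse scope is available.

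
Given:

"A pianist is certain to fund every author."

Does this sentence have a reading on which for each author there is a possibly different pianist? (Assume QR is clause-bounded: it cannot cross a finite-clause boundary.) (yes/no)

Yes

The described interpretation is the *every author* > *a pianist* scoping.
Infinitival complements of raising predicates do not block QR; *every author* and *a pianist* are effectively clausemates.
Nothing blocks QR of the lower DP to a position above the higher one, so inverse scope is available.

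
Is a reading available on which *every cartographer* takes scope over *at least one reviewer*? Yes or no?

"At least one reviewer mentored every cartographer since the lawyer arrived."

Although there is an adjunct clause, *every cartographer* is in the main clause, not inside the adjunct.
No island intervenes, so both surface and inverse scope are derivable.

Yes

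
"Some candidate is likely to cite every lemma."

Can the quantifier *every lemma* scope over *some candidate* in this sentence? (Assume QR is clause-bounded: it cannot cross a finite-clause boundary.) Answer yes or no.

Yes

*every lemma* is inside a raising infinitive, which is transparent to QR (no CP barrier), so it behaves as a matrix argument.
Clause-internal QR can adjoin the lower DP above the subject, yielding the inverse reading.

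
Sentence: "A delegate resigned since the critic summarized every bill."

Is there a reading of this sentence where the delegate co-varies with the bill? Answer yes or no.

No

The described interpretation is the *every bill* > *a delegate* scoping.
*every bill* occurs within the adjunct clause *since the critic summarized every bill*.
The adjunct-island constraint bars QR out of an adverbial clause.
So *every bill* cannot raise to a position above *a delegate*.
(Only the surface reading survives: one fixed delegate with respect to all the relevant bills.)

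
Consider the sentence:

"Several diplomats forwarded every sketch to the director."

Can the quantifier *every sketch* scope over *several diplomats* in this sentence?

*every sketch* is the matrix object and *several diplomats* the matrix subject; the two are clausemates.
Nothing blocks QR of the lower DP to a position above the higher one, so inverse scope is available.
The sentence is scopally ambiguous between *several diplomats* > *every sketch* and *every sketch* > *several diplomats*.

Yes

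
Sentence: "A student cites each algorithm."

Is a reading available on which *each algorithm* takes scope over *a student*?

Yes

*a student* and *each algorithm* are co-arguments of the matrix verb, with nothing but a clause-internal boundary between them.
QR within a single clause is free, so the lower quantifier may take scope over the higher one.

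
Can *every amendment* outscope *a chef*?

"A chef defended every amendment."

*every amendment* and *a chef* are in the same minimal clause.
Since no island is crossed, the inverse ordering is licensed alongside surface scope.
So *every amendment* > *a chef* is among the available readings.

Yes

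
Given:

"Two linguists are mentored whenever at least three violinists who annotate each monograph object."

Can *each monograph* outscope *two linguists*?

*each monograph* sits inside the relative clause *who annotate each monograph*, which is itself inside the adjunct *whenever at least three violinists who annotate each monograph object*.
Even if one barrier were somehow void, the other would still block QR.
The inverse ordering *each monograph* > *two linguists* is therefore underivable.

No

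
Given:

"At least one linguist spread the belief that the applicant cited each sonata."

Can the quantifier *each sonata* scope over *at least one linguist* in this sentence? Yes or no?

No

*each sonata* sits inside the complex NP *the belief that the applicant cited each sonata*.
The Complex NP Constraint bars QR out of the complement clause of a noun.
So the wide-scope reading for *each sonata* is blocked.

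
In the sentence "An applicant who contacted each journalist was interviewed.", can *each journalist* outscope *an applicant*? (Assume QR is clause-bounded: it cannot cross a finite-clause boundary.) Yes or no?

The target quantifier *each journalist* is part of the relative clause *who contacted each journalist*.
QR out of a relative clause is ruled out by the relative-clause island constraint.
So *each journalist* cannot raise high enough to outscope *an applicant*; only the surface ordering *an applicant* > *each journalist* is available.
(Only the surface reading survives: one fixed applicant with respect to all the relevant journalists.)

No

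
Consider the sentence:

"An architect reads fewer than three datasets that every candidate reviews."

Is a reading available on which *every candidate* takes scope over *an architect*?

No

*every candidate* is embedded in the relative clause *that every candidate reviews* modifying *fewer than three datasets*.
Quantifiers inside a relative clause are trapped there; the RC boundary blocks QR.
The inverse ordering *every candidate* > *an architect* is therefore underivable.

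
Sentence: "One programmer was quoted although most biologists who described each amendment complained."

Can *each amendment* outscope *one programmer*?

No

*each amendment* sits inside the relative clause *who described each amendment*, which is itself inside the adjunct *although most biologists who described each amendment complained*.
The quantifier would have to escape first the RC and then the adjunct — two independent island violations.
There is no licit LF on which *each amendment* c-commands *one programmer*.
(Only the surface reading survives: one fixed programmer with respect to all the relevant amendments.)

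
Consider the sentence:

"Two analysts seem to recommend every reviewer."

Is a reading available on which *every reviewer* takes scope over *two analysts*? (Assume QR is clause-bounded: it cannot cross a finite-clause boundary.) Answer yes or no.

Yes

The matrix predicate is a raising verb, whose infinitival complement is not a scope island — *every reviewer* can QR into the matrix clause.
Since no island is crossed, the inverse ordering is licensed alongside surface scope.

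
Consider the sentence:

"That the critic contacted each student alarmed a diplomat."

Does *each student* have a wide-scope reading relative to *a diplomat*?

The target quantifier *each student* is part of the sentential subject *that the critic contacted each student*.
Subjects — clausal subjects included — are islands for extraction, and QR is no exception.
*each student* > *a diplomat* would require crossing that boundary, which is illicit.

No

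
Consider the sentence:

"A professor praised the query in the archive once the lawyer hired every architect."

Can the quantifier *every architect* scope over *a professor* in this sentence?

No

*every architect* occurs within the adjunct clause *once the lawyer hired every architect*.
Adjuncts are opaque for quantifier raising; a quantifier in an adjunct stays inside it.
The inverse ordering *every architect* > *a professor* is therefore underivable.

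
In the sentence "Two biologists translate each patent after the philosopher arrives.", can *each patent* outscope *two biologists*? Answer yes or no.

The adjunct island is irrelevant here — *each patent* and *two biologists* are both in the matrix clause.
Clause-internal QR can adjoin the lower DP above the subject, yielding the inverse reading.

Yes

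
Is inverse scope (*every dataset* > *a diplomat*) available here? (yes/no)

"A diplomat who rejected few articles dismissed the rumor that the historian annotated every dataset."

No

The DP *every dataset* is contained in the complex NP *the rumor that the historian annotated every dataset*.
A that-clause complement to a noun is an island; QR cannot cross the NP boundary.
So the wide-scope reading for *every dataset* is blocked.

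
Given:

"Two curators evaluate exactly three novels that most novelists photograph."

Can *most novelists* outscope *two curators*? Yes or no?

No

*most novelists* is embedded in the relative clause *that most novelists photograph* modifying *exactly three novels*.
Relative clauses block scope extraction: QR cannot target a position outside the modified NP.
So *most novelists* cannot raise to a position above *two curators*.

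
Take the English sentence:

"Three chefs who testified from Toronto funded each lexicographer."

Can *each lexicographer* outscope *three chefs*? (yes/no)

*each lexicographer* sits in the matrix clause, not in the relative clause on *three chefs*.
QR within a single clause is free, so the lower quantifier may take scope over the higher one.

Yes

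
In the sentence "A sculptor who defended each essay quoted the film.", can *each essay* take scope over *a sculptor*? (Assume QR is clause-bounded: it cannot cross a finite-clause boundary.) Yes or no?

No

*each essay* sits inside the relative clause *who defended each essay*.
The relative clause forms an island for QR, so the quantifier is confined to the head noun's restrictor.
*each essay* is confined to the island and cannot take scope over *a sculptor*.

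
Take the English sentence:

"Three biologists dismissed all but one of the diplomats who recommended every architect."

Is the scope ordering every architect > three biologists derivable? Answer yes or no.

No

*every architect* is embedded in the relative clause *who recommended every architect* modifying *all but one of the diplomats*.
A relative clause is a scope island — quantifier raising cannot cross its boundary.
*every architect* is confined to the island and cannot take scope over *three biologists*.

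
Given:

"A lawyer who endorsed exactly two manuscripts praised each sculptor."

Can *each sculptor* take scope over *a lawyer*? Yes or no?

The RC *who endorsed exactly two manuscripts* is an island, but *each sculptor* is not inside it — it is the matrix object, a clausemate of *a lawyer*.
Nothing blocks QR of the lower DP to a position above the higher one, so inverse scope is available.

Yes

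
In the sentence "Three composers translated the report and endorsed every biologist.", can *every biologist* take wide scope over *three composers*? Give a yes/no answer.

The DP *every biologist* is contained in one conjunct of the coordinate structure (*endorsed every biologist*).
Asymmetric QR out of one conjunct violates the Coordinate Structure Constraint.
So *every biologist* cannot raise high enough to outscope *three composers*; only the surface ordering *three composers* > *every biologist* is available.

No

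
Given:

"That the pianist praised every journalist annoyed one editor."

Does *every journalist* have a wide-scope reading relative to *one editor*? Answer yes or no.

*every journalist* is embedded in the sentential subject *that the pianist praised every journalist*.
Clausal subjects are scope islands; QR from inside the subject into the matrix is barred.
So the wide-scope reading for *every journalist* is blocked.

No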